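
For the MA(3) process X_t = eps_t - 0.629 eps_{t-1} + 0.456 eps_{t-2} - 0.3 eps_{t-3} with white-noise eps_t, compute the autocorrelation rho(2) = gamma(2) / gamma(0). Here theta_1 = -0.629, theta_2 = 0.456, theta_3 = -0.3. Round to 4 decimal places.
\rho(2) = 0.3807

For an MA(q) process with theta_0 = 1, the autocovariance is
  gamma(k) = sigma^2 * sum_{i=0..q-k} theta_i * theta_{i+k},
and rho(k) = gamma(k) / gamma(0). Sigma^2 cancels.
  numerator   = (1)*(0.456) + (-0.629)*(-0.3) = 0.6447.
  denominator = (1)^2 + (-0.629)^2 + (0.456)^2 + (-0.3)^2 = 1.693577.
  rho(2) = 0.6447 / 1.693577 = 0.3807.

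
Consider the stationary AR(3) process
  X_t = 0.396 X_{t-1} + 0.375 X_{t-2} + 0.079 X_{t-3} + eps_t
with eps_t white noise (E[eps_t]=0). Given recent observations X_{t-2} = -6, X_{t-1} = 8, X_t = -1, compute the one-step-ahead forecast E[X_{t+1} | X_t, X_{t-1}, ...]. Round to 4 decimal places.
E[X_{t+1} \mid \mathcal F_t] = 2.1300

For an AR(p) model X_t = c + sum_i phi_i X_{t-i} + eps_t, the
one-step-ahead conditional mean is
  E[X_{t+1} | X_t, ...] = c + sum_i phi_i X_{t+1-i}.
Substitute known values:
  E[X_{t+1} | ...] = (0.396) * (-1) + (0.375) * (8) + (0.079) * (-6)
                   = 2.1300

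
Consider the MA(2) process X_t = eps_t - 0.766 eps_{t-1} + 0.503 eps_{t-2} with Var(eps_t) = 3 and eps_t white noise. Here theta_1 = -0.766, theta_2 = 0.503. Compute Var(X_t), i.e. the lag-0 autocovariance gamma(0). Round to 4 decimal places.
\gamma(0) = 5.5193

For an MA(q) process X_t = eps_t + sum_i theta_i eps_{t-i} with
Var(eps_t) = sigma^2, the variance is
  gamma(0) = sigma^2 * (1 + sum_i theta_i^2).
  sum_i theta_i^2 = (-0.766)^2 + (0.503)^2 = 0.586756 + 0.253009 = 0.839765.
  gamma(0) = 3 * (1 + 0.839765) = 3 * 1.839765 = 5.519295, which rounds to 5.5193.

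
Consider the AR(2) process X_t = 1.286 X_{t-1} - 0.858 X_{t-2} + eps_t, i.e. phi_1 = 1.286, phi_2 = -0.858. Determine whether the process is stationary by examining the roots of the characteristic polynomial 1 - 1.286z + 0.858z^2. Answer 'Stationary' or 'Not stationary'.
\text{Stationary}

The AR(p) characteristic polynomial is P(z) = 1 - 1.286z + 0.858z^2.
Stationarity requires all roots to lie outside the unit circle, i.e. |z| > 1 for every root.
Set 1 + (-1.286) z + (0.858) z^2 = 0, i.e. a z^2 + b z + c = 0 with a = 0.858, b = -1.286, c = 1.
Discriminant D = b^2 - 4ac = (-1.286)^2 - 4*(0.858)*1 = 1.653796 - (3.432) = -1.778204.
D < 0, so the roots are the complex-conjugate pair z = (-b +/- i sqrt(-D)) / (2a) = 0.7494 +/- 0.7771i.
For a conjugate pair |z|^2 = z * conj(z) = (product of roots) = c/a = 1/(0.858) = 1.165501, so |z| = sqrt(1.165501) = 1.0796 for both roots.
Moduli of all roots: 1.0796, 1.0796.
All moduli strictly greater than 1? Yes.
Verdict: Stationary.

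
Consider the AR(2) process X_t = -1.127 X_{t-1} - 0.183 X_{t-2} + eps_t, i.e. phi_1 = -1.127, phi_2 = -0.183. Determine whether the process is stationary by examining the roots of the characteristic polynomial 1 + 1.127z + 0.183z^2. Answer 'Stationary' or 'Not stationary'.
\text{Stationary}

The AR(p) characteristic polynomial is P(z) = 1 + 1.127z + 0.183z^2.
Stationarity requires all roots to lie outside the unit circle, i.e. |z| > 1 for every root.
Set 1 + (1.127) z + (0.183) z^2 = 0, i.e. a z^2 + b z + c = 0 with a = 0.183, b = 1.127, c = 1.
Discriminant D = b^2 - 4ac = (1.127)^2 - 4*(0.183)*1 = 1.270129 - (0.732) = 0.538129.
D >= 0, so the roots are real: z = (-b +/- sqrt(D)) / (2a) = (-1.127 +/- 0.733573) / (0.366).
  z_1 = (-1.127 + 0.733573) / (0.366) = -1.0749,   |z_1| = 1.0749.
  z_2 = (-1.127 - 0.733573) / (0.366) = -5.0835,   |z_2| = 5.0835.
Moduli of all roots: 1.0749, 5.0835.
All moduli strictly greater than 1? Yes.
Verdict: Stationary.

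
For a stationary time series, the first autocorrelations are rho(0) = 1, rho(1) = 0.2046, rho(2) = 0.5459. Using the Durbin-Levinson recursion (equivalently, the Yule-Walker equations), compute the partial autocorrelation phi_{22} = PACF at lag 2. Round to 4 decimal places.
\phi_{22} = 0.5261

The PACF at lag k is phi_{kk}, the last component of the solution
to the Yule-Walker system G_k phi = r_k where
  (G_k)_{ij} = rho(|i - j|), (r_k)_i = rho(i), i,j = 1..k.
Equivalently, Durbin-Levinson gives phi_{kk} iteratively:
  phi_{11} = rho(1)
  phi_{kk} = [rho(k) - sum_{j=1..k-1} phi_{k-1,j} rho(k-j)]
            / [1 - sum_{j=1..k-1} phi_{k-1,j} rho(j)],
  phi_{k,j} = phi_{k-1,j} - phi_{kk} phi_{k-1,k-j},  j = 1..k-1.
Step k = 1:
  phi_11 = rho(1) = 0.2046.
Step k = 2:
  phi_22 = [rho(2) - phi_11 rho(1)] / [1 - phi_11 rho(1)] = [0.5459 - (0.2046)(0.2046)] / [1 - (0.2046)(0.2046)]
         = 0.50403884 / 0.95813884 = 0.5261.
Therefore phi_{22} = 0.5261.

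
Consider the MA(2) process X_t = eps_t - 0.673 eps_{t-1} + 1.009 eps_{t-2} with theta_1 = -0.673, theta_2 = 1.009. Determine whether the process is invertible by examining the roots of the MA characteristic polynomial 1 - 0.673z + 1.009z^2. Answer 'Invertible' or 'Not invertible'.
\text{Not invertible}

The MA(q) characteristic polynomial is P(z) = 1 - 0.673z + 1.009z^2.
Invertibility requires all roots to lie outside the unit circle, i.e. |z| > 1 for every root.
Set 1 + (-0.673) z + (1.009) z^2 = 0, i.e. a z^2 + b z + c = 0 with a = 1.009, b = -0.673, c = 1.
Discriminant D = b^2 - 4ac = (-0.673)^2 - 4*(1.009)*1 = 0.452929 - (4.036) = -3.583071.
D < 0, so the roots are the complex-conjugate pair z = (-b +/- i sqrt(-D)) / (2a) = 0.3335 +/- 0.938i.
For a conjugate pair |z|^2 = z * conj(z) = (product of roots) = c/a = 1/(1.009) = 0.99108, so |z| = sqrt(0.99108) = 0.9955 for both roots.
Moduli of all roots: 0.9955, 0.9955.
All moduli strictly greater than 1? No.
Verdict: Not invertible.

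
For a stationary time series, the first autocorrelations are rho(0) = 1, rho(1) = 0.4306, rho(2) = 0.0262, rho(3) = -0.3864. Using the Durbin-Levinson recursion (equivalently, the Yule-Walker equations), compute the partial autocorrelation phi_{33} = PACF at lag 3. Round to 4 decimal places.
\phi_{33} = -0.4030

The PACF at lag k is phi_{kk}, the last component of the solution
to the Yule-Walker system G_k phi = r_k where
  (G_k)_{ij} = rho(|i - j|), (r_k)_i = rho(i), i,j = 1..k.
Equivalently, Durbin-Levinson gives phi_{kk} iteratively:
  phi_{11} = rho(1)
  phi_{kk} = [rho(k) - sum_{j=1..k-1} phi_{k-1,j} rho(k-j)]
            / [1 - sum_{j=1..k-1} phi_{k-1,j} rho(j)],
  phi_{k,j} = phi_{k-1,j} - phi_{kk} phi_{k-1,k-j},  j = 1..k-1.
Step k = 1:
  phi_11 = rho(1) = 0.4306.
Step k = 2:
  phi_22 = [rho(2) - phi_11 rho(1)] / [1 - phi_11 rho(1)] = [0.0262 - (0.4306)(0.4306)] / [1 - (0.4306)(0.4306)]
         = -0.15921636 / 0.81458364 = -0.195457.
  Update: phi_21 = phi_11 - phi_22 phi_11 = 0.4306 - (-0.195457)(0.4306) = 0.514764.
Step k = 3:
  phi_33 = [rho(3) - phi_21 rho(2) - phi_22 rho(1)] / [1 - phi_21 rho(1) - phi_22 rho(2)]
    numerator   = -0.3864 - (0.514764)(0.0262) - (-0.195457)(0.4306) = -0.31572288
    denominator = 1 - (0.514764)(0.4306) - (-0.195457)(0.0262) = 0.78346363
  phi_33 = -0.31572288 / 0.78346363 = -0.403.
Therefore phi_{33} = -0.4030.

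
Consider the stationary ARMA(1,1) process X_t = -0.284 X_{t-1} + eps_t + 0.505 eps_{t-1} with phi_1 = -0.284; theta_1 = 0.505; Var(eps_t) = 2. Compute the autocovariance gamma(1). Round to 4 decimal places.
\gamma(1) = 0.4118

Multiply the model equation by X_{t-k} and take expectations. With theta_0 = psi_0 = 1 and psi_j the MA(infinity) weights, this gives
  gamma(k) - sum_i phi_i gamma(k-i) = c_k,
  c_k = sigma^2 * sum_{j=k..q} theta_j psi_{j-k}   (c_k = 0 for k > q),
using gamma(-m) = gamma(m).
psi-weights needed (psi_j = theta_j + sum_i phi_i psi_{j-i}):
  psi_1 = theta_1 + phi_1 = 0.505 + (-0.284) = 0.221
Right-hand sides:
  c_0 = sigma^2 (1 + theta_1 psi_1) = 2 * (1 + (0.505)(0.221)) = 2 * 1.111605 = 2.22321
  c_1 = sigma^2 theta_1 = 2 * (0.505) = 1.01
  c_2 = 0
Equations for k = 0 and k = 1 (AR order 1):
  gamma(0) = phi_1 gamma(1) + c_0
  gamma(1) = phi_1 gamma(0) + c_1
Substituting the second into the first: gamma(0) (1 - phi_1^2) = c_0 + phi_1 c_1, so
  gamma(0) = (c_0 + phi_1 c_1) / (1 - phi_1^2) = (2.22321 + (-0.284)(1.01)) / (1 - (-0.284)^2) = 1.93637 / 0.919344 = 2.106252.
  gamma(1) = phi_1 gamma(0) + c_1 = (-0.284)(2.106252) + (1.01) = 0.411824.
Therefore gamma(1) = 0.4118 (to 4 decimal places).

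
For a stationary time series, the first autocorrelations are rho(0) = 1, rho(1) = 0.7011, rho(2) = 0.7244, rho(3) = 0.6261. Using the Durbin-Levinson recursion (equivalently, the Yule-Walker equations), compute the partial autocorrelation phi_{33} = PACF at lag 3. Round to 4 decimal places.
\phi_{33} = 0.0740

The PACF at lag k is phi_{kk}, the last component of the solution
to the Yule-Walker system G_k phi = r_k where
  (G_k)_{ij} = rho(|i - j|), (r_k)_i = rho(i), i,j = 1..k.
Equivalently, Durbin-Levinson gives phi_{kk} iteratively:
  phi_{11} = rho(1)
  phi_{kk} = [rho(k) - sum_{j=1..k-1} phi_{k-1,j} rho(k-j)]
            / [1 - sum_{j=1..k-1} phi_{k-1,j} rho(j)],
  phi_{k,j} = phi_{k-1,j} - phi_{kk} phi_{k-1,k-j},  j = 1..k-1.
Step k = 1:
  phi_11 = rho(1) = 0.7011.
Step k = 2:
  phi_22 = [rho(2) - phi_11 rho(1)] / [1 - phi_11 rho(1)] = [0.7244 - (0.7011)(0.7011)] / [1 - (0.7011)(0.7011)]
         = 0.23285879 / 0.50845879 = 0.45797.
  Update: phi_21 = phi_11 - phi_22 phi_11 = 0.7011 - (0.45797)(0.7011) = 0.380017.
Step k = 3:
  phi_33 = [rho(3) - phi_21 rho(2) - phi_22 rho(1)] / [1 - phi_21 rho(1) - phi_22 rho(2)]
    numerator   = 0.6261 - (0.380017)(0.7244) - (0.45797)(0.7011) = 0.02973278
    denominator = 1 - (0.380017)(0.7011) - (0.45797)(0.7244) = 0.40181649
  phi_33 = 0.02973278 / 0.40181649 = 0.074.
Therefore phi_{33} = 0.0740.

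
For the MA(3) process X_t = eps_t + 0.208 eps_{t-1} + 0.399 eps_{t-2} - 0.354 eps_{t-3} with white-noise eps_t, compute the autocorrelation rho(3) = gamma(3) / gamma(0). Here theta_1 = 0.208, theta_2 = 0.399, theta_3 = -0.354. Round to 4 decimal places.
\rho(3) = -0.2666

For an MA(q) process with theta_0 = 1, the autocovariance is
  gamma(k) = sigma^2 * sum_{i=0..q-k} theta_i * theta_{i+k},
and rho(k) = gamma(k) / gamma(0). Sigma^2 cancels.
  numerator   = (1)*(-0.354) = -0.354.
  denominator = (1)^2 + (0.208)^2 + (0.399)^2 + (-0.354)^2 = 1.327781.
  rho(3) = -0.354 / 1.327781 = -0.2666.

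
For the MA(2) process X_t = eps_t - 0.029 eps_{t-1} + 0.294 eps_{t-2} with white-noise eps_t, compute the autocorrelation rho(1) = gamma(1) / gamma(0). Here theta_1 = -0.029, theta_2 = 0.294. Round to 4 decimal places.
\rho(1) = -0.0345

For an MA(q) process with theta_0 = 1, the autocovariance is
  gamma(k) = sigma^2 * sum_{i=0..q-k} theta_i * theta_{i+k},
and rho(k) = gamma(k) / gamma(0). Sigma^2 cancels.
  numerator   = (1)*(-0.029) + (-0.029)*(0.294) = -0.037526.
  denominator = (1)^2 + (-0.029)^2 + (0.294)^2 = 1.087277.
  rho(1) = -0.037526 / 1.087277 = -0.0345.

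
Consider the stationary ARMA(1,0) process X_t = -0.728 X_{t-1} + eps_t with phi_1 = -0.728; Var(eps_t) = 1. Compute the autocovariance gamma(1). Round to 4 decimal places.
\gamma(1) = -1.5489

Multiply the model equation by X_{t-k} and take expectations. With theta_0 = psi_0 = 1 and psi_j the MA(infinity) weights, this gives
  gamma(k) - sum_i phi_i gamma(k-i) = c_k,
  c_k = sigma^2 * sum_{j=k..q} theta_j psi_{j-k}   (c_k = 0 for k > q),
using gamma(-m) = gamma(m).
Pure AR (q = 0): c_0 = sigma^2 = 1, c_k = 0 for k >= 1.
Equations for k = 0 and k = 1 (AR order 1):
  gamma(0) = phi_1 gamma(1) + c_0
  gamma(1) = phi_1 gamma(0) + c_1
Substituting the second into the first: gamma(0) (1 - phi_1^2) = c_0 + phi_1 c_1, so
  gamma(0) = c_0 / (1 - phi_1^2) = 1 / (1 - (-0.728)^2) = 1 / 0.470016 = 2.127587.
  gamma(1) = phi_1 gamma(0) = (-0.728)(2.127587) = -1.548883.
Therefore gamma(1) = -1.5489 (to 4 decimal places).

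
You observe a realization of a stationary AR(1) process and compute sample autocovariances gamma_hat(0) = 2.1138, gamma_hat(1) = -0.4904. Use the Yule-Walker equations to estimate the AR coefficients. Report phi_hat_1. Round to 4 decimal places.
\hat\phi_{1} = -0.2320

The Yule-Walker equations for an AR(p) process read, in matrix form,
  Gamma_p phi = r_p,   with   (Gamma_p)_{ij} = gamma(|i - j|),
                       (r_p)_i = gamma(i),   i,j = 1..p.
Substitute the sample gammas (Toeplitz matrix and right-hand side of size 1):
  Gamma_p = [[2.1138]]
  r_p     = [-0.4904]
With p = 1 this is the single equation gamma(0) phi_1 = gamma(1):
  phi_hat_1 = gamma(1) / gamma(0) = -0.4904 / 2.1138 = -0.2320.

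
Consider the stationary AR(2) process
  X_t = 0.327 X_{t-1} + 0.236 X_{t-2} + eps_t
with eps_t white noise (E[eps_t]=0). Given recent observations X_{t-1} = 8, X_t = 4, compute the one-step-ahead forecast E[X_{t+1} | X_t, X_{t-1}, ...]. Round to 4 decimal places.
E[X_{t+1} \mid \mathcal F_t] = 3.1960

For an AR(p) model X_t = c + sum_i phi_i X_{t-i} + eps_t, the
one-step-ahead conditional mean is
  E[X_{t+1} | X_t, ...] = c + sum_i phi_i X_{t+1-i}.
Substitute known values:
  E[X_{t+1} | ...] = (0.327) * (4) + (0.236) * (8)
                   = 3.1960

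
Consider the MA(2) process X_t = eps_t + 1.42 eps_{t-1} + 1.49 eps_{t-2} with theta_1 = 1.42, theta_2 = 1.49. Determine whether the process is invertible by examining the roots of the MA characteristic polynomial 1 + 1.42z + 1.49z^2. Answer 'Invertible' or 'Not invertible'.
\text{Not invertible}

The MA(q) characteristic polynomial is P(z) = 1 + 1.42z + 1.49z^2.
Invertibility requires all roots to lie outside the unit circle, i.e. |z| > 1 for every root.
Set 1 + (1.42) z + (1.49) z^2 = 0, i.e. a z^2 + b z + c = 0 with a = 1.49, b = 1.42, c = 1.
Discriminant D = b^2 - 4ac = (1.42)^2 - 4*(1.49)*1 = 2.0164 - (5.96) = -3.9436.
D < 0, so the roots are the complex-conjugate pair z = (-b +/- i sqrt(-D)) / (2a) = -0.4765 +/- 0.6664i.
For a conjugate pair |z|^2 = z * conj(z) = (product of roots) = c/a = 1/(1.49) = 0.671141, so |z| = sqrt(0.671141) = 0.8192 for both roots.
Moduli of all roots: 0.8192, 0.8192.
All moduli strictly greater than 1? No.
Verdict: Not invertible.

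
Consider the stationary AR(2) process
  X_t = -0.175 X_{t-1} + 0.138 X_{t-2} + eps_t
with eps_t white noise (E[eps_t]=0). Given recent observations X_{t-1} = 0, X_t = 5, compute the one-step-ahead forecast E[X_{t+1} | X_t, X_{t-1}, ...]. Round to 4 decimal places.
E[X_{t+1} \mid \mathcal F_t] = -0.8750

For an AR(p) model X_t = c + sum_i phi_i X_{t-i} + eps_t, the
one-step-ahead conditional mean is
  E[X_{t+1} | X_t, ...] = c + sum_i phi_i X_{t+1-i}.
Substitute known values:
  E[X_{t+1} | ...] = (-0.175) * (5) + (0.138) * (0)
                   = -0.8750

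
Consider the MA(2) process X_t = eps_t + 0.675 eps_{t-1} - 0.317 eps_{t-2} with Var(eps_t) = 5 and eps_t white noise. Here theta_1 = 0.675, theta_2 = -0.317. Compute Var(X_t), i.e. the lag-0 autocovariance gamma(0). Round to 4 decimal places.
\gamma(0) = 7.7806

For an MA(q) process X_t = eps_t + sum_i theta_i eps_{t-i} with
Var(eps_t) = sigma^2, the variance is
  gamma(0) = sigma^2 * (1 + sum_i theta_i^2).
  sum_i theta_i^2 = (0.675)^2 + (-0.317)^2 = 0.455625 + 0.100489 = 0.556114.
  gamma(0) = 5 * (1 + 0.556114) = 5 * 1.556114 = 7.78057, which rounds to 7.7806.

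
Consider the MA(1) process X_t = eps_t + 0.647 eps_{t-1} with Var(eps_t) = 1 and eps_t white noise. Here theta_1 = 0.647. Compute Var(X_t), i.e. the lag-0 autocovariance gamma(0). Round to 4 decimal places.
\gamma(0) = 1.4186

For an MA(q) process X_t = eps_t + sum_i theta_i eps_{t-i} with
Var(eps_t) = sigma^2, the variance is
  gamma(0) = sigma^2 * (1 + sum_i theta_i^2).
  sum_i theta_i^2 = (0.647)^2 = 0.418609.
  gamma(0) = 1 * (1 + 0.418609) = 1 * 1.418609 = 1.418609, which rounds to 1.4186.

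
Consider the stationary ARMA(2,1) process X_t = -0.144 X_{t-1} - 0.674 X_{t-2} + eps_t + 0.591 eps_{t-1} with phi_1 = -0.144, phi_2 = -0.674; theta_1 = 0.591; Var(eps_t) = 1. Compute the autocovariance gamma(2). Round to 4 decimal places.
\gamma(2) = -1.5747

Multiply the model equation by X_{t-k} and take expectations. With theta_0 = psi_0 = 1 and psi_j the MA(infinity) weights, this gives
  gamma(k) - sum_i phi_i gamma(k-i) = c_k,
  c_k = sigma^2 * sum_{j=k..q} theta_j psi_{j-k}   (c_k = 0 for k > q),
using gamma(-m) = gamma(m).
psi-weights needed (psi_j = theta_j + sum_i phi_i psi_{j-i}):
  psi_1 = theta_1 + phi_1 = 0.591 + (-0.144) = 0.447
Right-hand sides:
  c_0 = sigma^2 (1 + theta_1 psi_1) = 1 * (1 + (0.591)(0.447)) = 1 * 1.264177 = 1.264177
  c_1 = sigma^2 theta_1 = 1 * (0.591) = 0.591
  c_2 = 0
Equations for k = 0, 1, 2 (AR order 2, c_2 = 0):
  (E0) gamma(0) = phi_1 gamma(1) + phi_2 gamma(2) + c_0
  (E1) gamma(1) = phi_1 gamma(0) + phi_2 gamma(1) + c_1
  (E2) gamma(2) = phi_1 gamma(1) + phi_2 gamma(0)
From (E1): gamma(1) = A gamma(0) + B with
  A = phi_1 / (1 - phi_2) = -0.144 / 1.674 = -0.086022,   B = c_1 / (1 - phi_2) = 0.591 / 1.674 = 0.353047.
Insert (E2) into (E0): gamma(0) (1 - phi_2^2) = phi_1 (1 + phi_2) gamma(1) + c_0.
  phi_1 (1 + phi_2) = (-0.144)(0.326) = -0.046944,   1 - phi_2^2 = 0.545724.
Replace gamma(1) by A gamma(0) + B and collect gamma(0):
  gamma(0) [0.545724 - (-0.046944)(-0.086022)] = (-0.046944)(0.353047) + 1.264177
  gamma(0) * 0.541686 = 1.247604
  gamma(0) = 1.247604 / 0.541686 = 2.303187.
  gamma(1) = A gamma(0) + B = (-0.086022)(2.303187) + (0.353047) = 0.154923.
  gamma(2) = phi_1 gamma(1) + phi_2 gamma(0) = (-0.144)(0.154923) + (-0.674)(2.303187) = -1.574657.
Therefore gamma(2) = -1.5747 (to 4 decimal places).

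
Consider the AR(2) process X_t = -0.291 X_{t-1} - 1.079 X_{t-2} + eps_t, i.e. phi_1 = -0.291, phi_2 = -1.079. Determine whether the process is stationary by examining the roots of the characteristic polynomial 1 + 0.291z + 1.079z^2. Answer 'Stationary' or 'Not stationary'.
\text{Not stationary}

The AR(p) characteristic polynomial is P(z) = 1 + 0.291z + 1.079z^2.
Stationarity requires all roots to lie outside the unit circle, i.e. |z| > 1 for every root.
Set 1 + (0.291) z + (1.079) z^2 = 0, i.e. a z^2 + b z + c = 0 with a = 1.079, b = 0.291, c = 1.
Discriminant D = b^2 - 4ac = (0.291)^2 - 4*(1.079)*1 = 0.084681 - (4.316) = -4.231319.
D < 0, so the roots are the complex-conjugate pair z = (-b +/- i sqrt(-D)) / (2a) = -0.1348 +/- 0.9532i.
For a conjugate pair |z|^2 = z * conj(z) = (product of roots) = c/a = 1/(1.079) = 0.926784, so |z| = sqrt(0.926784) = 0.9627 for both roots.
Moduli of all roots: 0.9627, 0.9627.
All moduli strictly greater than 1? No.
Verdict: Not stationary.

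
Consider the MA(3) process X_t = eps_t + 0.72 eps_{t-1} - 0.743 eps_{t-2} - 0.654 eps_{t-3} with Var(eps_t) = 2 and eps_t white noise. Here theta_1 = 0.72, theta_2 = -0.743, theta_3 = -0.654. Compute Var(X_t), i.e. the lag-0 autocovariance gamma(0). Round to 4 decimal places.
\gamma(0) = 4.9963

For an MA(q) process X_t = eps_t + sum_i theta_i eps_{t-i} with
Var(eps_t) = sigma^2, the variance is
  gamma(0) = sigma^2 * (1 + sum_i theta_i^2).
  sum_i theta_i^2 = (0.72)^2 + (-0.743)^2 + (-0.654)^2 = 0.5184 + 0.552049 + 0.427716 = 1.498165.
  gamma(0) = 2 * (1 + 1.498165) = 2 * 2.498165 = 4.99633, which rounds to 4.9963.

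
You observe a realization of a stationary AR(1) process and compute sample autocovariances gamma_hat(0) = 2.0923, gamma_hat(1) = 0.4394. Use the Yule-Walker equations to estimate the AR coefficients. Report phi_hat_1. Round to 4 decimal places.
\hat\phi_{1} = 0.2100

The Yule-Walker equations for an AR(p) process read, in matrix form,
  Gamma_p phi = r_p,   with   (Gamma_p)_{ij} = gamma(|i - j|),
                       (r_p)_i = gamma(i),   i,j = 1..p.
Substitute the sample gammas (Toeplitz matrix and right-hand side of size 1):
  Gamma_p = [[2.0923]]
  r_p     = [0.4394]
With p = 1 this is the single equation gamma(0) phi_1 = gamma(1):
  phi_hat_1 = gamma(1) / gamma(0) = 0.4394 / 2.0923 = 0.2100.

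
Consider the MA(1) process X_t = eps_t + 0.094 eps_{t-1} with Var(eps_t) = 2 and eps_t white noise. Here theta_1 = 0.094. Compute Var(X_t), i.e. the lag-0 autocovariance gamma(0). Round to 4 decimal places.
\gamma(0) = 2.0177

For an MA(q) process X_t = eps_t + sum_i theta_i eps_{t-i} with
Var(eps_t) = sigma^2, the variance is
  gamma(0) = sigma^2 * (1 + sum_i theta_i^2).
  sum_i theta_i^2 = (0.094)^2 = 0.008836.
  gamma(0) = 2 * (1 + 0.008836) = 2 * 1.008836 = 2.017672, which rounds to 2.0177.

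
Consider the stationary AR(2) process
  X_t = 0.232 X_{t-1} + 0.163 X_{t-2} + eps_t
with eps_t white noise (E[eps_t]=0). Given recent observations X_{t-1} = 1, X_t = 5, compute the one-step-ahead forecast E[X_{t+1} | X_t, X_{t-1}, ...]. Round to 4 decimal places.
E[X_{t+1} \mid \mathcal F_t] = 1.3230

For an AR(p) model X_t = c + sum_i phi_i X_{t-i} + eps_t, the
one-step-ahead conditional mean is
  E[X_{t+1} | X_t, ...] = c + sum_i phi_i X_{t+1-i}.
Substitute known values:
  E[X_{t+1} | ...] = (0.232) * (5) + (0.163) * (1)
                   = 1.3230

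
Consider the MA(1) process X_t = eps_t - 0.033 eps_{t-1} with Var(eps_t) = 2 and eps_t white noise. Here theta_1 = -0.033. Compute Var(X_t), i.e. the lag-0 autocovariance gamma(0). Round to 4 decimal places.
\gamma(0) = 2.0022

For an MA(q) process X_t = eps_t + sum_i theta_i eps_{t-i} with
Var(eps_t) = sigma^2, the variance is
  gamma(0) = sigma^2 * (1 + sum_i theta_i^2).
  sum_i theta_i^2 = (-0.033)^2 = 0.001089.
  gamma(0) = 2 * (1 + 0.001089) = 2 * 1.001089 = 2.002178, which rounds to 2.0022.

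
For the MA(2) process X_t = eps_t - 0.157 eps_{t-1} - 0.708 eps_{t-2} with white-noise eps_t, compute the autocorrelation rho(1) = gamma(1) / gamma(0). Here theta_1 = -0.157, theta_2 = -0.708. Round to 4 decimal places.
\rho(1) = -0.0300

For an MA(q) process with theta_0 = 1, the autocovariance is
  gamma(k) = sigma^2 * sum_{i=0..q-k} theta_i * theta_{i+k},
and rho(k) = gamma(k) / gamma(0). Sigma^2 cancels.
  numerator   = (1)*(-0.157) + (-0.157)*(-0.708) = -0.045844.
  denominator = (1)^2 + (-0.157)^2 + (-0.708)^2 = 1.525913.
  rho(1) = -0.045844 / 1.525913 = -0.0300.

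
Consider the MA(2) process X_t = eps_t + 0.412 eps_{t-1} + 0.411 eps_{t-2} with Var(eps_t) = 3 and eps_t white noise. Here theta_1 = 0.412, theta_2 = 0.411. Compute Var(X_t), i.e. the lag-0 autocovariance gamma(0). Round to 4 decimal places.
\gamma(0) = 4.0160

For an MA(q) process X_t = eps_t + sum_i theta_i eps_{t-i} with
Var(eps_t) = sigma^2, the variance is
  gamma(0) = sigma^2 * (1 + sum_i theta_i^2).
  sum_i theta_i^2 = (0.412)^2 + (0.411)^2 = 0.169744 + 0.168921 = 0.338665.
  gamma(0) = 3 * (1 + 0.338665) = 3 * 1.338665 = 4.015995, which rounds to 4.0160.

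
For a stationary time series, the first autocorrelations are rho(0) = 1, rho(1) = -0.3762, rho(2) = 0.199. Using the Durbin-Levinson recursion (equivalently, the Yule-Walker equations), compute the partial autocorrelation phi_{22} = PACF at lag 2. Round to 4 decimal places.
\phi_{22} = 0.0669

The PACF at lag k is phi_{kk}, the last component of the solution
to the Yule-Walker system G_k phi = r_k where
  (G_k)_{ij} = rho(|i - j|), (r_k)_i = rho(i), i,j = 1..k.
Equivalently, Durbin-Levinson gives phi_{kk} iteratively:
  phi_{11} = rho(1)
  phi_{kk} = [rho(k) - sum_{j=1..k-1} phi_{k-1,j} rho(k-j)]
            / [1 - sum_{j=1..k-1} phi_{k-1,j} rho(j)],
  phi_{k,j} = phi_{k-1,j} - phi_{kk} phi_{k-1,k-j},  j = 1..k-1.
Step k = 1:
  phi_11 = rho(1) = -0.3762.
Step k = 2:
  phi_22 = [rho(2) - phi_11 rho(1)] / [1 - phi_11 rho(1)] = [0.199 - (-0.3762)(-0.3762)] / [1 - (-0.3762)(-0.3762)]
         = 0.05747356 / 0.85847356 = 0.0669.
Therefore phi_{22} = 0.0669.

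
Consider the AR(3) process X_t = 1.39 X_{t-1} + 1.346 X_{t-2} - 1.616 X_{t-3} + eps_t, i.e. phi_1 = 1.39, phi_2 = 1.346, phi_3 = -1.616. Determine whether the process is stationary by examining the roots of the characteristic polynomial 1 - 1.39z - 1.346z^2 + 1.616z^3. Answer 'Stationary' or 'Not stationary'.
\text{Not stationary}

The AR(p) characteristic polynomial is P(z) = 1 - 1.39z - 1.346z^2 + 1.616z^3.
Stationarity requires all roots to lie outside the unit circle, i.e. |z| > 1 for every root.
Degree 3: look for a simple real root z0 first, then factor out (1 - z/z0) and solve the remaining quadratic.
Testing z0 = 0.625: P(0.625) = 1 + (-1.39)(0.625) + (-1.346)(0.625)^2 + (1.616)(0.625)^3
  = 1 + (-0.86875) + (-0.525781) + (0.394531) = 0.  So z_0 = 0.625 is a root, |z_0| = 0.625.
Divide out the factor (1 - 1.6 z) = (1 - z/z0) (since 1/z0 = 1.6):
  P(z) = (1 - 1.6 z)(1 + (0.21) z + (-1.01) z^2)
  [check: z-coef 0.21 - (1.6) = -1.39; z^2-coef -1.01 - (1.6)(0.21) = -1.346; z^3-coef -(1.6)(-1.01) = 1.616.]
Remaining roots from the quadratic factor 1 + (0.21) z + (-1.01) z^2:
  Set 1 + (0.21) z + (-1.01) z^2 = 0, i.e. a z^2 + b z + c = 0 with a = -1.01, b = 0.21, c = 1.
  Discriminant D = b^2 - 4ac = (0.21)^2 - 4*(-1.01)*1 = 0.0441 - (-4.04) = 4.0841.
  D >= 0, so the roots are real: z = (-b +/- sqrt(D)) / (2a) = (-0.21 +/- 2.020916) / (-2.02).
    z_1 = (-0.21 + 2.020916) / (-2.02) = -0.8965,   |z_1| = 0.8965.
    z_2 = (-0.21 - 2.020916) / (-2.02) = 1.1044,   |z_2| = 1.1044.
Moduli of all roots: 0.6250, 0.8965, 1.1044.
All moduli strictly greater than 1? No.
Verdict: Not stationary.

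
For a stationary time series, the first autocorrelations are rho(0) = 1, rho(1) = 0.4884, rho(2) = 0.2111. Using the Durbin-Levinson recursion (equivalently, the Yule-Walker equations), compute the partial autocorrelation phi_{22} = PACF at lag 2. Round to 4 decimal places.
\phi_{22} = -0.0360

The PACF at lag k is phi_{kk}, the last component of the solution
to the Yule-Walker system G_k phi = r_k where
  (G_k)_{ij} = rho(|i - j|), (r_k)_i = rho(i), i,j = 1..k.
Equivalently, Durbin-Levinson gives phi_{kk} iteratively:
  phi_{11} = rho(1)
  phi_{kk} = [rho(k) - sum_{j=1..k-1} phi_{k-1,j} rho(k-j)]
            / [1 - sum_{j=1..k-1} phi_{k-1,j} rho(j)],
  phi_{k,j} = phi_{k-1,j} - phi_{kk} phi_{k-1,k-j},  j = 1..k-1.
Step k = 1:
  phi_11 = rho(1) = 0.4884.
Step k = 2:
  phi_22 = [rho(2) - phi_11 rho(1)] / [1 - phi_11 rho(1)] = [0.2111 - (0.4884)(0.4884)] / [1 - (0.4884)(0.4884)]
         = -0.02743456 / 0.76146544 = -0.036.
Therefore phi_{22} = -0.0360.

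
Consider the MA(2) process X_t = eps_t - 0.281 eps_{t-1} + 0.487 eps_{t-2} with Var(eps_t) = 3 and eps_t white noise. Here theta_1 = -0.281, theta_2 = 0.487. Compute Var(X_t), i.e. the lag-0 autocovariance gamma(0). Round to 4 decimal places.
\gamma(0) = 3.9484

For an MA(q) process X_t = eps_t + sum_i theta_i eps_{t-i} with
Var(eps_t) = sigma^2, the variance is
  gamma(0) = sigma^2 * (1 + sum_i theta_i^2).
  sum_i theta_i^2 = (-0.281)^2 + (0.487)^2 = 0.078961 + 0.237169 = 0.31613.
  gamma(0) = 3 * (1 + 0.31613) = 3 * 1.31613 = 3.94839, which rounds to 3.9484.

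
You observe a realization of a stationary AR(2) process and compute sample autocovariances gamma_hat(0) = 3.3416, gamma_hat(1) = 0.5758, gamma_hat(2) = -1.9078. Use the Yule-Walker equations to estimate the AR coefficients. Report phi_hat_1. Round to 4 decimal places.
\hat\phi_{1} = 0.2790

The Yule-Walker equations for an AR(p) process read, in matrix form,
  Gamma_p phi = r_p,   with   (Gamma_p)_{ij} = gamma(|i - j|),
                       (r_p)_i = gamma(i),   i,j = 1..p.
Substitute the sample gammas (Toeplitz matrix and right-hand side of size 2):
  Gamma_p = [[3.3416, 0.5758], [0.5758, 3.3416]]
  r_p     = [0.5758, -1.9078]
Written out:
  3.3416 phi_1 + 0.5758 phi_2 = 0.5758
  0.5758 phi_1 + 3.3416 phi_2 = -1.9078
Solve by Cramer's rule:
  det = gamma(0)^2 - gamma(1)^2 = (3.3416)^2 - (0.5758)^2 = 11.16629056 - 0.33154564 = 10.83474492
  phi_hat_1 = [gamma(1) gamma(0) - gamma(1) gamma(2)] / det = [(0.5758)(3.3416) - (0.5758)(-1.9078)] / 10.83474492 = 3.02260452 / 10.83474492 = 0.279
  phi_hat_2 = [gamma(0) gamma(2) - gamma(1)^2] / det = [(3.3416)(-1.9078) - (0.5758)^2] / 10.83474492 = -6.70665012 / 10.83474492 = -0.619
So phi_hat = [0.2790, -0.6190].
Therefore phi_hat_1 = 0.2790.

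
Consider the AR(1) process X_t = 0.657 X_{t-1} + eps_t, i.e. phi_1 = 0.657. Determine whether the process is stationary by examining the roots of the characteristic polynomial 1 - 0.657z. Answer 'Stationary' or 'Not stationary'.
\text{Stationary}

The AR(p) characteristic polynomial is P(z) = 1 - 0.657z.
Stationarity requires all roots to lie outside the unit circle, i.e. |z| > 1 for every root.
This is linear in z: 1 + (-0.657) z = 0  =>  z = -1/(-0.657) = 1.52207,  |z| = 1.52207.
Moduli of all roots: 1.5221.
All moduli strictly greater than 1? Yes.
Verdict: Stationary.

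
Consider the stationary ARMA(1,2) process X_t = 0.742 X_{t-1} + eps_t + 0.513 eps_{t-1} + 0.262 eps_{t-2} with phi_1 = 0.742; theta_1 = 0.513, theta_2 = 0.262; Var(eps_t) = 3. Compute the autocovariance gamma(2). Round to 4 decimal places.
\gamma(2) = 12.1453

Multiply the model equation by X_{t-k} and take expectations. With theta_0 = psi_0 = 1 and psi_j the MA(infinity) weights, this gives
  gamma(k) - sum_i phi_i gamma(k-i) = c_k,
  c_k = sigma^2 * sum_{j=k..q} theta_j psi_{j-k}   (c_k = 0 for k > q),
using gamma(-m) = gamma(m).
psi-weights needed (psi_j = theta_j + sum_i phi_i psi_{j-i}):
  psi_1 = theta_1 + phi_1 = 0.513 + (0.742) = 1.255
  psi_2 = theta_2 + phi_1 psi_1 = 0.262 + (0.742)(1.255) = 1.19321
Right-hand sides:
  c_0 = sigma^2 (1 + theta_1 psi_1 + theta_2 psi_2) = 3 * (1 + (0.513)(1.255) + (0.262)(1.19321)) = 3 * 1.956436 = 5.869308
  c_1 = sigma^2 (theta_1 + theta_2 psi_1) = 3 * (0.513 + (0.262)(1.255)) = 2.52543
  c_2 = sigma^2 theta_2 = 3 * (0.262) = 0.786
Equations for k = 0 and k = 1 (AR order 1):
  gamma(0) = phi_1 gamma(1) + c_0
  gamma(1) = phi_1 gamma(0) + c_1
Substituting the second into the first: gamma(0) (1 - phi_1^2) = c_0 + phi_1 c_1, so
  gamma(0) = (c_0 + phi_1 c_1) / (1 - phi_1^2) = (5.869308 + (0.742)(2.52543)) / (1 - (0.742)^2) = 7.743177 / 0.449436 = 17.228654.
  gamma(1) = phi_1 gamma(0) + c_1 = (0.742)(17.228654) + (2.52543) = 15.309091.
For k = 2: gamma(2) = phi_1 gamma(1) + c_2
  = (0.742)(15.309091) + (0.786) = 12.145345.
Therefore gamma(2) = 12.1453 (to 4 decimal places).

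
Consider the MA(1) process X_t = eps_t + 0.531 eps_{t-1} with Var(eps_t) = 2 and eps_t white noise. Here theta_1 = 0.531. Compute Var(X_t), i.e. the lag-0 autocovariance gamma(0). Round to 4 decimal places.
\gamma(0) = 2.5639

For an MA(q) process X_t = eps_t + sum_i theta_i eps_{t-i} with
Var(eps_t) = sigma^2, the variance is
  gamma(0) = sigma^2 * (1 + sum_i theta_i^2).
  sum_i theta_i^2 = (0.531)^2 = 0.281961.
  gamma(0) = 2 * (1 + 0.281961) = 2 * 1.281961 = 2.563922, which rounds to 2.5639.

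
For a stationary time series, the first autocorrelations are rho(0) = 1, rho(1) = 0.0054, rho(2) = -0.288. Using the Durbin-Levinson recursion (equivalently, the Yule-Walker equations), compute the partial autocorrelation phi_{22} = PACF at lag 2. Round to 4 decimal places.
\phi_{22} = -0.2880

The PACF at lag k is phi_{kk}, the last component of the solution
to the Yule-Walker system G_k phi = r_k where
  (G_k)_{ij} = rho(|i - j|), (r_k)_i = rho(i), i,j = 1..k.
Equivalently, Durbin-Levinson gives phi_{kk} iteratively:
  phi_{11} = rho(1)
  phi_{kk} = [rho(k) - sum_{j=1..k-1} phi_{k-1,j} rho(k-j)]
            / [1 - sum_{j=1..k-1} phi_{k-1,j} rho(j)],
  phi_{k,j} = phi_{k-1,j} - phi_{kk} phi_{k-1,k-j},  j = 1..k-1.
Step k = 1:
  phi_11 = rho(1) = 0.0054.
Step k = 2:
  phi_22 = [rho(2) - phi_11 rho(1)] / [1 - phi_11 rho(1)] = [-0.288 - (0.0054)(0.0054)] / [1 - (0.0054)(0.0054)]
         = -0.28802916 / 0.99997084 = -0.288.
Therefore phi_{22} = -0.2880.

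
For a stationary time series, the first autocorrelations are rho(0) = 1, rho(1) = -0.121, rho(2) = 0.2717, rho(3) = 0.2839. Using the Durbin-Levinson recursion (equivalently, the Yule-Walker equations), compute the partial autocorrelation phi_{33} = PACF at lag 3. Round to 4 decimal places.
\phi_{33} = 0.3700

The PACF at lag k is phi_{kk}, the last component of the solution
to the Yule-Walker system G_k phi = r_k where
  (G_k)_{ij} = rho(|i - j|), (r_k)_i = rho(i), i,j = 1..k.
Equivalently, Durbin-Levinson gives phi_{kk} iteratively:
  phi_{11} = rho(1)
  phi_{kk} = [rho(k) - sum_{j=1..k-1} phi_{k-1,j} rho(k-j)]
            / [1 - sum_{j=1..k-1} phi_{k-1,j} rho(j)],
  phi_{k,j} = phi_{k-1,j} - phi_{kk} phi_{k-1,k-j},  j = 1..k-1.
Step k = 1:
  phi_11 = rho(1) = -0.121.
Step k = 2:
  phi_22 = [rho(2) - phi_11 rho(1)] / [1 - phi_11 rho(1)] = [0.2717 - (-0.121)(-0.121)] / [1 - (-0.121)(-0.121)]
         = 0.257059 / 0.985359 = 0.260879.
  Update: phi_21 = phi_11 - phi_22 phi_11 = -0.121 - (0.260879)(-0.121) = -0.089434.
Step k = 3:
  phi_33 = [rho(3) - phi_21 rho(2) - phi_22 rho(1)] / [1 - phi_21 rho(1) - phi_22 rho(2)]
    numerator   = 0.2839 - (-0.089434)(0.2717) - (0.260879)(-0.121) = 0.33976544
    denominator = 1 - (-0.089434)(-0.121) - (0.260879)(0.2717) = 0.91829783
  phi_33 = 0.33976544 / 0.91829783 = 0.37.
Therefore phi_{33} = 0.3700.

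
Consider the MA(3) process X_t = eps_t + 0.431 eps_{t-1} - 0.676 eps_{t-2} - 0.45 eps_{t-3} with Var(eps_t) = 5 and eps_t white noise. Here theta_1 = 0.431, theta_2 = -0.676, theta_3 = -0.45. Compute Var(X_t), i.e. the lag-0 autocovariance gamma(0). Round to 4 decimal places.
\gamma(0) = 9.2262

For an MA(q) process X_t = eps_t + sum_i theta_i eps_{t-i} with
Var(eps_t) = sigma^2, the variance is
  gamma(0) = sigma^2 * (1 + sum_i theta_i^2).
  sum_i theta_i^2 = (0.431)^2 + (-0.676)^2 + (-0.45)^2 = 0.185761 + 0.456976 + 0.2025 = 0.845237.
  gamma(0) = 5 * (1 + 0.845237) = 5 * 1.845237 = 9.226185, which rounds to 9.2262.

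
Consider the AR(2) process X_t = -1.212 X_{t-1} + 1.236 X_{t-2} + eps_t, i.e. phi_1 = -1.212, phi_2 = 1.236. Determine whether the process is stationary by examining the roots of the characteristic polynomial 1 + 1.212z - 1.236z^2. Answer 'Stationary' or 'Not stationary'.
\text{Not stationary}

The AR(p) characteristic polynomial is P(z) = 1 + 1.212z - 1.236z^2.
Stationarity requires all roots to lie outside the unit circle, i.e. |z| > 1 for every root.
Set 1 + (1.212) z + (-1.236) z^2 = 0, i.e. a z^2 + b z + c = 0 with a = -1.236, b = 1.212, c = 1.
Discriminant D = b^2 - 4ac = (1.212)^2 - 4*(-1.236)*1 = 1.468944 - (-4.944) = 6.412944.
D >= 0, so the roots are real: z = (-b +/- sqrt(D)) / (2a) = (-1.212 +/- 2.532379) / (-2.472).
  z_1 = (-1.212 + 2.532379) / (-2.472) = -0.5341,   |z_1| = 0.5341.
  z_2 = (-1.212 - 2.532379) / (-2.472) = 1.5147,   |z_2| = 1.5147.
Moduli of all roots: 0.5341, 1.5147.
All moduli strictly greater than 1? No.
Verdict: Not stationary.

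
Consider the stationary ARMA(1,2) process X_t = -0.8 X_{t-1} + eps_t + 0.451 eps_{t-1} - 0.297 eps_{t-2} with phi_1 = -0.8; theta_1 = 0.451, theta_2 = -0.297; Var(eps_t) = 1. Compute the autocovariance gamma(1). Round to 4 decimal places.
\gamma(1) = -0.3435

Multiply the model equation by X_{t-k} and take expectations. With theta_0 = psi_0 = 1 and psi_j the MA(infinity) weights, this gives
  gamma(k) - sum_i phi_i gamma(k-i) = c_k,
  c_k = sigma^2 * sum_{j=k..q} theta_j psi_{j-k}   (c_k = 0 for k > q),
using gamma(-m) = gamma(m).
psi-weights needed (psi_j = theta_j + sum_i phi_i psi_{j-i}):
  psi_1 = theta_1 + phi_1 = 0.451 + (-0.8) = -0.349
  psi_2 = theta_2 + phi_1 psi_1 = -0.297 + (-0.8)(-0.349) = -0.0178
Right-hand sides:
  c_0 = sigma^2 (1 + theta_1 psi_1 + theta_2 psi_2) = 1 * (1 + (0.451)(-0.349) + (-0.297)(-0.0178)) = 1 * 0.847888 = 0.847888
  c_1 = sigma^2 (theta_1 + theta_2 psi_1) = 1 * (0.451 + (-0.297)(-0.349)) = 0.554653
  c_2 = sigma^2 theta_2 = 1 * (-0.297) = -0.297
Equations for k = 0 and k = 1 (AR order 1):
  gamma(0) = phi_1 gamma(1) + c_0
  gamma(1) = phi_1 gamma(0) + c_1
Substituting the second into the first: gamma(0) (1 - phi_1^2) = c_0 + phi_1 c_1, so
  gamma(0) = (c_0 + phi_1 c_1) / (1 - phi_1^2) = (0.847888 + (-0.8)(0.554653)) / (1 - (-0.8)^2) = 0.404165 / 0.36 = 1.122681.
  gamma(1) = phi_1 gamma(0) + c_1 = (-0.8)(1.122681) + (0.554653) = -0.343492.
Therefore gamma(1) = -0.3435 (to 4 decimal places).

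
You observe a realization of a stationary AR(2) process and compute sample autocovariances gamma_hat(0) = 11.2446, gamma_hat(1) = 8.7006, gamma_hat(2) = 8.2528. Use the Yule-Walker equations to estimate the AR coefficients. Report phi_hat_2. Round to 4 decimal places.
\hat\phi_{2} = 0.3370

The Yule-Walker equations for an AR(p) process read, in matrix form,
  Gamma_p phi = r_p,   with   (Gamma_p)_{ij} = gamma(|i - j|),
                       (r_p)_i = gamma(i),   i,j = 1..p.
Substitute the sample gammas (Toeplitz matrix and right-hand side of size 2):
  Gamma_p = [[11.2446, 8.7006], [8.7006, 11.2446]]
  r_p     = [8.7006, 8.2528]
Written out:
  11.2446 phi_1 + 8.7006 phi_2 = 8.7006
  8.7006 phi_1 + 11.2446 phi_2 = 8.2528
Solve by Cramer's rule:
  det = gamma(0)^2 - gamma(1)^2 = (11.2446)^2 - (8.7006)^2 = 126.44102916 - 75.70044036 = 50.7405888
  phi_hat_1 = [gamma(1) gamma(0) - gamma(1) gamma(2)] / det = [(8.7006)(11.2446) - (8.7006)(8.2528)] / 50.7405888 = 26.03045508 / 50.7405888 = 0.513
  phi_hat_2 = [gamma(0) gamma(2) - gamma(1)^2] / det = [(11.2446)(8.2528) - (8.7006)^2] / 50.7405888 = 17.09899452 / 50.7405888 = 0.337
So phi_hat = [0.5130, 0.3370].
Therefore phi_hat_2 = 0.3370.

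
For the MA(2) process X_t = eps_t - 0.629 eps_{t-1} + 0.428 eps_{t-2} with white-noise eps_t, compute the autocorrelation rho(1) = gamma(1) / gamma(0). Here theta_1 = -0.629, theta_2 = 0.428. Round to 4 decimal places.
\rho(1) = -0.5689

For an MA(q) process with theta_0 = 1, the autocovariance is
  gamma(k) = sigma^2 * sum_{i=0..q-k} theta_i * theta_{i+k},
and rho(k) = gamma(k) / gamma(0). Sigma^2 cancels.
  numerator   = (1)*(-0.629) + (-0.629)*(0.428) = -0.898212.
  denominator = (1)^2 + (-0.629)^2 + (0.428)^2 = 1.578825.
  rho(1) = -0.898212 / 1.578825 = -0.5689.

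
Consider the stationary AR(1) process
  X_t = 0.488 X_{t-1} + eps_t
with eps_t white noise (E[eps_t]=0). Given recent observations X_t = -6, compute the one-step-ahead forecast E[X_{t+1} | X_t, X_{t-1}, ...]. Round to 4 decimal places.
E[X_{t+1} \mid \mathcal F_t] = -2.9280

For an AR(p) model X_t = c + sum_i phi_i X_{t-i} + eps_t, the
one-step-ahead conditional mean is
  E[X_{t+1} | X_t, ...] = c + sum_i phi_i X_{t+1-i}.
Substitute known values:
  E[X_{t+1} | ...] = (0.488) * (-6)
                   = -2.9280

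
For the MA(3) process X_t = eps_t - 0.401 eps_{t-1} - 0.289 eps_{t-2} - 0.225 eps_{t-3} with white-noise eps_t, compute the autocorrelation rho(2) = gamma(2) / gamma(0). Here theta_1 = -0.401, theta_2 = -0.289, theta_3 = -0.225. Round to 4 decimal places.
\rho(2) = -0.1535

For an MA(q) process with theta_0 = 1, the autocovariance is
  gamma(k) = sigma^2 * sum_{i=0..q-k} theta_i * theta_{i+k},
and rho(k) = gamma(k) / gamma(0). Sigma^2 cancels.
  numerator   = (1)*(-0.289) + (-0.401)*(-0.225) = -0.198775.
  denominator = (1)^2 + (-0.401)^2 + (-0.289)^2 + (-0.225)^2 = 1.294947.
  rho(2) = -0.198775 / 1.294947 = -0.1535.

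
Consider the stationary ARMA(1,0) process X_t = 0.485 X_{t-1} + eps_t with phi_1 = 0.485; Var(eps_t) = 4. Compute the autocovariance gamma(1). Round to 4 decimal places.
\gamma(1) = 2.5367

Multiply the model equation by X_{t-k} and take expectations. With theta_0 = psi_0 = 1 and psi_j the MA(infinity) weights, this gives
  gamma(k) - sum_i phi_i gamma(k-i) = c_k,
  c_k = sigma^2 * sum_{j=k..q} theta_j psi_{j-k}   (c_k = 0 for k > q),
using gamma(-m) = gamma(m).
Pure AR (q = 0): c_0 = sigma^2 = 4, c_k = 0 for k >= 1.
Equations for k = 0 and k = 1 (AR order 1):
  gamma(0) = phi_1 gamma(1) + c_0
  gamma(1) = phi_1 gamma(0) + c_1
Substituting the second into the first: gamma(0) (1 - phi_1^2) = c_0 + phi_1 c_1, so
  gamma(0) = c_0 / (1 - phi_1^2) = 4 / (1 - (0.485)^2) = 4 / 0.764775 = 5.230296.
  gamma(1) = phi_1 gamma(0) = (0.485)(5.230296) = 2.536694.
Therefore gamma(1) = 2.5367 (to 4 decimal places).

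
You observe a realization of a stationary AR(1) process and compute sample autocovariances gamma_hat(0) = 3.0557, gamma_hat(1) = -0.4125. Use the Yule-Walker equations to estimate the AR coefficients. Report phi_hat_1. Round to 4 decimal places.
\hat\phi_{1} = -0.1350

The Yule-Walker equations for an AR(p) process read, in matrix form,
  Gamma_p phi = r_p,   with   (Gamma_p)_{ij} = gamma(|i - j|),
                       (r_p)_i = gamma(i),   i,j = 1..p.
Substitute the sample gammas (Toeplitz matrix and right-hand side of size 1):
  Gamma_p = [[3.0557]]
  r_p     = [-0.4125]
With p = 1 this is the single equation gamma(0) phi_1 = gamma(1):
  phi_hat_1 = gamma(1) / gamma(0) = -0.4125 / 3.0557 = -0.1350.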